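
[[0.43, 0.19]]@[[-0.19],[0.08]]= [[-0.07]]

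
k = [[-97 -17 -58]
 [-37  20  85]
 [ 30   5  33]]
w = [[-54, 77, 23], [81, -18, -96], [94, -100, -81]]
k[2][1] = 5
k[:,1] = [-17, 20, 5]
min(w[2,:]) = -100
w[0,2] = 23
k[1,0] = -37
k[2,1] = 5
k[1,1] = 20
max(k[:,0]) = 30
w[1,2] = -96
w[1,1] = -18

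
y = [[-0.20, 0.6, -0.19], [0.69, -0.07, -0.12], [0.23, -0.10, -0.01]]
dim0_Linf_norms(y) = [0.69, 0.6, 0.19]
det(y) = -0.00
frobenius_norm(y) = 1.00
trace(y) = -0.28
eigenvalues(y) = [-0.76, 0.48, 0.0]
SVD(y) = [[-0.59, -0.8, 0.13], [0.75, -0.6, -0.28], [0.30, -0.07, 0.95]] @ diag([0.8287406538974365, 0.5546970996462456, 0.0002371111403282595]) @ [[0.85,-0.53,0.02],  [-0.49,-0.77,0.4],  [0.19,0.35,0.91]]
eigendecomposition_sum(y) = [[-0.41, 0.35, -0.05], [0.44, -0.37, 0.05], [0.18, -0.16, 0.02]] + [[0.21,0.25,-0.14], [0.25,0.30,-0.17], [0.05,0.06,-0.03]] + [[0.0, -0.00, 0.0], [0.0, -0.00, 0.00], [0.00, -0.0, 0.00]]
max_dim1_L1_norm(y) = 0.99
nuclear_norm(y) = 1.38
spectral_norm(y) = 0.83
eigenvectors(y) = [[0.65,-0.63,0.20], [-0.70,-0.76,0.35], [-0.29,-0.14,0.91]]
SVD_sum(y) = [[-0.42, 0.26, -0.01], [0.53, -0.33, 0.01], [0.21, -0.13, 0.01]] + [[0.22,0.34,-0.18],[0.16,0.26,-0.13],[0.02,0.03,-0.02]] + [[0.00, 0.0, 0.0], [-0.00, -0.0, -0.0], [0.0, 0.0, 0.0]]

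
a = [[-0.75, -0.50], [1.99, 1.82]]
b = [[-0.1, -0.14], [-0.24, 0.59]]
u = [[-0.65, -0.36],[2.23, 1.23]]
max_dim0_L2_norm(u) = 2.32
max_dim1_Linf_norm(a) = 1.99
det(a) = -0.37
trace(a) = 1.07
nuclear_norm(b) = 0.79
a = u + b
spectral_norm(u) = 2.65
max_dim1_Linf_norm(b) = 0.59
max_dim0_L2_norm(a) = 2.13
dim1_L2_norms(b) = [0.17, 0.64]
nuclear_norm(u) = 2.65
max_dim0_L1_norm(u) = 2.88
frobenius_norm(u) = 2.65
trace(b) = 0.49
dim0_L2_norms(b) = [0.26, 0.61]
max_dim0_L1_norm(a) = 2.74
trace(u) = 0.58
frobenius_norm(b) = 0.66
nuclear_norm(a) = 2.97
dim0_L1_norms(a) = [2.74, 2.32]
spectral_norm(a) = 2.84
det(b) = -0.09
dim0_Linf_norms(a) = [1.99, 1.82]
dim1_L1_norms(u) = [1.01, 3.46]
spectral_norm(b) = 0.64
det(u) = 0.00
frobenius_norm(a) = 2.84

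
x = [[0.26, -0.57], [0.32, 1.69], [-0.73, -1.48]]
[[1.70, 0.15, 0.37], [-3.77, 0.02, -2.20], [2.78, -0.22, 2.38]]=x@ [[1.16, 0.44, -1.01], [-2.45, -0.07, -1.11]]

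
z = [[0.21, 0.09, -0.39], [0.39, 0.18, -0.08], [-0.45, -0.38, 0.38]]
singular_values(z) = [0.9, 0.26, 0.1]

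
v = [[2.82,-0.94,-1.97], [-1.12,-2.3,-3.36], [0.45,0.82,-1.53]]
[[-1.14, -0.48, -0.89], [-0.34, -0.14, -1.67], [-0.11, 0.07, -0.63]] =v @[[-0.29,  -0.13,  0.02],  [0.17,  0.14,  0.06],  [0.08,  -0.01,  0.45]]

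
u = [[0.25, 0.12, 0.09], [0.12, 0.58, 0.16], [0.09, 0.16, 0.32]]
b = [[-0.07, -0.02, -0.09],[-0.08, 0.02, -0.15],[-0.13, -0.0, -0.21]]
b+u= [[0.18, 0.10, 0.0], [0.04, 0.6, 0.01], [-0.04, 0.16, 0.11]]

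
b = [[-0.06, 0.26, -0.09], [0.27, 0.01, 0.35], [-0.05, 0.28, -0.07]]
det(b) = -0.00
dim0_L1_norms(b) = [0.38, 0.55, 0.51]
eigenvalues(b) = [-0.48, 0.0, 0.35]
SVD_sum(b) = [[-0.12, 0.10, -0.15],[0.21, -0.18, 0.28],[-0.11, 0.09, -0.15]] + [[0.05, 0.16, 0.06], [0.06, 0.19, 0.07], [0.06, 0.19, 0.07]] + [[0.00, -0.0, -0.0],[0.00, -0.00, -0.00],[-0.00, 0.00, 0.0]]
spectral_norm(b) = 0.49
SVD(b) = [[-0.44,-0.52,-0.73], [0.79,-0.61,-0.05], [-0.42,-0.6,0.68]] @ diag([0.4888431164514935, 0.348742743938262, 0.003302430681098193]) @ [[0.54, -0.46, 0.71], [-0.29, -0.89, -0.35], [-0.79, 0.02, 0.61]]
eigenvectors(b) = [[0.53, -0.79, 0.39], [-0.67, 0.02, 0.79], [0.52, 0.61, 0.47]]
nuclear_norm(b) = 0.84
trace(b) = -0.12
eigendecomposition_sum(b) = [[-0.12, 0.16, -0.16],[0.15, -0.20, 0.2],[-0.12, 0.16, -0.16]] + [[0.00,0.00,-0.0], [-0.0,-0.00,0.00], [-0.0,-0.00,0.00]] + [[0.06, 0.1, 0.07],[0.12, 0.21, 0.15],[0.07, 0.12, 0.09]]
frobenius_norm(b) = 0.60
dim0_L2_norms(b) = [0.28, 0.38, 0.37]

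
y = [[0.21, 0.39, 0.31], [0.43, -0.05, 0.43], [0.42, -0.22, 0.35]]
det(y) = 0.01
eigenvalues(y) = [0.73, -0.19, -0.04]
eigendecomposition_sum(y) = [[0.41, 0.08, 0.42], [0.36, 0.07, 0.37], [0.24, 0.05, 0.25]] + [[-0.23, 0.38, -0.17], [0.07, -0.11, 0.05], [0.21, -0.34, 0.15]] + [[0.03, -0.07, 0.06], [0.0, -0.01, 0.01], [-0.03, 0.07, -0.05]]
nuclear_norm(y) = 1.37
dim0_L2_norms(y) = [0.64, 0.45, 0.64]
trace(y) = 0.51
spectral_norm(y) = 0.90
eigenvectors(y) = [[0.69, 0.72, -0.70],  [0.6, -0.22, -0.11],  [0.41, -0.65, 0.70]]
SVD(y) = [[-0.41, 0.87, 0.27], [-0.68, -0.09, -0.73], [-0.61, -0.48, 0.63]] @ diag([0.8952817524912071, 0.4584924942536028, 0.012458586171083277]) @ [[-0.71, 0.01, -0.71],[-0.12, 0.98, 0.14],[0.7, 0.19, -0.69]]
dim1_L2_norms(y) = [0.54, 0.61, 0.59]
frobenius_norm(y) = 1.01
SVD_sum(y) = [[0.26, -0.0, 0.26], [0.43, -0.01, 0.43], [0.39, -0.01, 0.39]] + [[-0.05, 0.39, 0.06], [0.01, -0.04, -0.01], [0.03, -0.22, -0.03]] + [[0.00, 0.00, -0.0],[-0.01, -0.00, 0.01],[0.01, 0.0, -0.01]]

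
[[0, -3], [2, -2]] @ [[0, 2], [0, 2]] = [[0, -6], [0, 0]]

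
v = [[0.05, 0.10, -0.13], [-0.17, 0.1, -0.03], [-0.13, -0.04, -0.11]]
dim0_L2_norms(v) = [0.22, 0.15, 0.17]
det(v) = -0.00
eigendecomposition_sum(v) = [[-0.03-0.00j,0.00-0.00j,-0.06+0.00j],[(-0.03-0j),0.00-0.00j,(-0.05+0j)],[(-0.08-0j),(0.01-0j),(-0.15+0j)]] + [[0.04+0.05j, (0.05-0.04j), (-0.03-0.01j)], [(-0.07+0.05j), 0.05+0.07j, 0.01-0.04j], [(-0.03-0.03j), (-0.02+0.03j), (0.02+0j)]] + [[(0.04-0.05j), 0.05+0.04j, (-0.03+0.01j)], [(-0.07-0.05j), (0.05-0.07j), 0.01+0.04j], [(-0.03+0.03j), (-0.02-0.03j), 0.02-0.00j]]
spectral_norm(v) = 0.24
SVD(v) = [[0.22, -0.98, 0.03],[0.76, 0.15, -0.63],[0.61, 0.16, 0.77]] @ diag([0.24202644422021405, 0.16710680667162295, 0.11531918947916896]) @ [[-0.82, 0.3, -0.49], [-0.57, -0.53, 0.62], [0.07, -0.79, -0.61]]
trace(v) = 0.04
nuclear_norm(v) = 0.52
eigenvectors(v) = [[-0.36+0.00j, -0.05-0.58j, -0.05+0.58j],[-0.32+0.00j, (0.75+0j), (0.75-0j)],[(-0.88+0j), (0.06+0.31j), (0.06-0.31j)]]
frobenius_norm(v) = 0.32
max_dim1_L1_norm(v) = 0.3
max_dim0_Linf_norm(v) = 0.17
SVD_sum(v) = [[-0.04,  0.02,  -0.03], [-0.15,  0.06,  -0.09], [-0.12,  0.04,  -0.07]] + [[0.09, 0.09, -0.1], [-0.01, -0.01, 0.02], [-0.02, -0.01, 0.02]] + [[0.0, -0.00, -0.00], [-0.01, 0.06, 0.04], [0.01, -0.07, -0.05]]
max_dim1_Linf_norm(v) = 0.17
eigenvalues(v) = [(-0.18+0j), (0.11+0.12j), (0.11-0.12j)]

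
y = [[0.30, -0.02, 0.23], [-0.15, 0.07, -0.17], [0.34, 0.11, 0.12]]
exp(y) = [[1.40, -0.01, 0.29], [-0.22, 1.06, -0.21], [0.41, 0.12, 1.16]]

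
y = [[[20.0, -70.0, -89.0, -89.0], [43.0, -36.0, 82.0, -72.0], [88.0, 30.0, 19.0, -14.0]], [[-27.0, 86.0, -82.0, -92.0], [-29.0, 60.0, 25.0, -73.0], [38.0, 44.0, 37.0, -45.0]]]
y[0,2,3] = -14.0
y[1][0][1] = 86.0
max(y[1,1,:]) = 60.0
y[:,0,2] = [-89.0, -82.0]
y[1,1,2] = 25.0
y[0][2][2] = 19.0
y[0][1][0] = 43.0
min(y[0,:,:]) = -89.0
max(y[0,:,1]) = 30.0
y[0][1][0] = 43.0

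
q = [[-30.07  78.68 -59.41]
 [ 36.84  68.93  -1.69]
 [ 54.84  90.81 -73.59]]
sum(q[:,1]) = 238.42000000000002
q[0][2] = -59.41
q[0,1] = 78.68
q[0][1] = 78.68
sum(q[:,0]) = 61.61000000000001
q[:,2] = [-59.41, -1.69, -73.59]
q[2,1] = 90.81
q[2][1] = 90.81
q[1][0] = 36.84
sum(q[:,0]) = 61.61000000000001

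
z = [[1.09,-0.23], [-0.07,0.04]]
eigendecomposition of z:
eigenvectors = [[1.0, 0.21], [-0.07, 0.98]]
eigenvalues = [1.11, 0.02]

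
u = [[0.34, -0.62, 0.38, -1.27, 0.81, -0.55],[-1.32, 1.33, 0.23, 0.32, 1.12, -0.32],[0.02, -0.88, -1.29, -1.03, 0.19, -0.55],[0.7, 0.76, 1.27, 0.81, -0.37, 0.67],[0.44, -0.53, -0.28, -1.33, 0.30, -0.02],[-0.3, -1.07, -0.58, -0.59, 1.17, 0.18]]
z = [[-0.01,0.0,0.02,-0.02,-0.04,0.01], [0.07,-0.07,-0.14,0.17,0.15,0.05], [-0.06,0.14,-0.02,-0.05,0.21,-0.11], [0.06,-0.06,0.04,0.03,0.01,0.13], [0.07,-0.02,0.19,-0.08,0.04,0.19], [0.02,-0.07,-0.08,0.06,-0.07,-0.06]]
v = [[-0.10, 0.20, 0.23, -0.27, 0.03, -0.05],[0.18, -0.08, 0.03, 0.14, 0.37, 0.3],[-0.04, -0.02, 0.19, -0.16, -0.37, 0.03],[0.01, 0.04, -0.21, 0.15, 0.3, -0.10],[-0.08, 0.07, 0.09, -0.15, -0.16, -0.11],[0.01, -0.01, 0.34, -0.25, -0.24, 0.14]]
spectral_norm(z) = 0.36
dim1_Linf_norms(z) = [0.04, 0.17, 0.21, 0.13, 0.19, 0.08]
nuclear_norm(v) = 1.79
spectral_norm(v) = 0.89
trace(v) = 0.14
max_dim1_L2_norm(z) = 0.29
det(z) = -0.00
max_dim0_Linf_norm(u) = 1.33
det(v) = -0.00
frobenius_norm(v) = 1.08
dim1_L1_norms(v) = [0.88, 1.1, 0.81, 0.81, 0.66, 0.99]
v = u @ z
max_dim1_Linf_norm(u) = 1.33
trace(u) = 1.67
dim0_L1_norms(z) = [0.29, 0.36, 0.49, 0.41, 0.52, 0.55]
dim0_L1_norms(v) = [0.42, 0.42, 1.09, 1.12, 1.47, 0.73]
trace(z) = -0.09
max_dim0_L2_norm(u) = 2.36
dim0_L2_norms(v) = [0.22, 0.23, 0.51, 0.47, 0.67, 0.37]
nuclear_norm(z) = 0.99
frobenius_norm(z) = 0.55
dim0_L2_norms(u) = [1.62, 2.22, 1.97, 2.36, 1.88, 1.09]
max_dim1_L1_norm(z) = 0.65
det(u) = 1.40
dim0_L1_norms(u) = [3.12, 5.19, 4.03, 5.35, 3.96, 2.29]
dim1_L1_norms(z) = [0.1, 0.65, 0.59, 0.33, 0.59, 0.36]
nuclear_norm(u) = 9.19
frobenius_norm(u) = 4.66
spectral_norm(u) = 3.54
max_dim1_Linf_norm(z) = 0.21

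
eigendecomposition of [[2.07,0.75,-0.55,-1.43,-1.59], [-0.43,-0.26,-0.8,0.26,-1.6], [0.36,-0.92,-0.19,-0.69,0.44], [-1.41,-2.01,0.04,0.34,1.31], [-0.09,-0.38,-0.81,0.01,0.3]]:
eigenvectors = [[-0.85+0.00j, (0.29+0j), (0.45+0.2j), (0.45-0.2j), 0.61+0.00j], [0.18+0.00j, (0.56+0j), (-0.53+0j), -0.53-0.00j, -0.33+0.00j], [(-0.26+0j), (0.44+0j), (0.51-0.08j), (0.51+0.08j), 0.08+0.00j], [(0.41+0j), (0.56+0j), (0.16-0.35j), (0.16+0.35j), (0.71+0j)], [0.09+0.00j, 0.30+0.00j, (-0.05+0.25j), -0.05-0.25j, (-0.03+0j)]]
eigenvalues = [(2.62+0j), (-1.7+0j), (0.67+0.96j), (0.67-0.96j), (0.01+0j)]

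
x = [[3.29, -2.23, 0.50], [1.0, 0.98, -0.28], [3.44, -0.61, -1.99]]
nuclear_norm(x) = 8.52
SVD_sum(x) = [[3.36, -1.30, -0.76],[0.57, -0.22, -0.13],[3.44, -1.32, -0.78]] + [[-0.16, -1.07, 1.12], [0.10, 0.67, -0.7], [0.14, 0.94, -0.98]] + [[0.09, 0.14, 0.14], [0.33, 0.53, 0.55], [-0.14, -0.22, -0.23]]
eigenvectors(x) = [[-0.05+0.00j,  0.72+0.00j,  (0.72-0j)],[0.10+0.00j,  0.45-0.01j,  0.45+0.01j],[0.99+0.00j,  0.52-0.00j,  0.52+0.00j]]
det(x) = -11.26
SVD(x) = [[-0.69,0.68,-0.23],[-0.12,-0.43,-0.9],[-0.71,-0.59,0.38]] @ diag([5.306299065552362, 2.287978649386245, 0.927331616451646]) @ [[-0.91, 0.35, 0.21], [-0.1, -0.69, 0.72], [-0.40, -0.63, -0.66]]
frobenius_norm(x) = 5.85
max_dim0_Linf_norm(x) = 3.44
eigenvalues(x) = [(-2.22+0j), (2.25+0.03j), (2.25-0.03j)]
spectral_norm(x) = 5.31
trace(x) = 2.28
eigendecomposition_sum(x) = [[-0.06-0.00j, -0.02+0.00j, 0.11-0.00j], [(0.13+0j), (0.05-0j), (-0.23+0j)], [(1.29+0j), 0.48-0.00j, (-2.21+0j)]] + [[1.68-38.12j, -1.10+71.35j, (0.2-9.21j)], [0.43-23.95j, 0.47+44.80j, -0.03-5.78j], [(1.07-27.49j), -0.54+51.43j, (0.11-6.64j)]] + [[1.68+38.12j,-1.10-71.35j,0.20+9.21j], [0.43+23.95j,(0.47-44.8j),(-0.03+5.78j)], [(1.07+27.49j),(-0.54-51.43j),0.11+6.64j]]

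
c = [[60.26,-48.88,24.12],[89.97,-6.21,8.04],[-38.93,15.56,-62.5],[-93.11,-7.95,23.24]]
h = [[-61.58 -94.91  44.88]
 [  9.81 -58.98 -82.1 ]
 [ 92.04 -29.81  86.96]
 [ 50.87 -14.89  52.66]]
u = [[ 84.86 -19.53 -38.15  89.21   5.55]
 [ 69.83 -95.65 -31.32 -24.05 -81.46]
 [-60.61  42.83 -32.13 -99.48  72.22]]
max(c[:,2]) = 24.12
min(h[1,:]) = -82.1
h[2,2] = 86.96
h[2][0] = 92.04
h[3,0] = 50.87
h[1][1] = -58.98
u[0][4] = 5.55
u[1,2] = -31.32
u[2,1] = 42.83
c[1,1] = -6.21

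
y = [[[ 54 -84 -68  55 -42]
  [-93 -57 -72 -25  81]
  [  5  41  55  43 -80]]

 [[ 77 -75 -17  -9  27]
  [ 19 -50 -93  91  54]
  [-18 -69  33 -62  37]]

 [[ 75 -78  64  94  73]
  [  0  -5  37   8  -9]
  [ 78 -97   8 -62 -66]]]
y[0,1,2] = -72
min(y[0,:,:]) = -93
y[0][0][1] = -84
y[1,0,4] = 27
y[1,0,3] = -9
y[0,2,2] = 55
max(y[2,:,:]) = 94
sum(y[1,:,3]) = 20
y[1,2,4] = 37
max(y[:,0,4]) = 73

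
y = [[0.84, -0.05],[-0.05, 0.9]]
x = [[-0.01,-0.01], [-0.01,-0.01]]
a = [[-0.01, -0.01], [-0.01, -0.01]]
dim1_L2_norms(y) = [0.84, 0.9]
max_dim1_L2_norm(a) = 0.01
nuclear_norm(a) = 0.02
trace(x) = -0.02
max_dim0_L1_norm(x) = 0.02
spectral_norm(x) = 0.02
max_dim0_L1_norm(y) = 0.95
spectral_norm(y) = 0.93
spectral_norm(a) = 0.02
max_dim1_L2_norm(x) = 0.01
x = y @ a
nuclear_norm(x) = 0.02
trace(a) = -0.02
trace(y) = 1.74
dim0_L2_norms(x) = [0.01, 0.01]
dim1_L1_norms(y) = [0.89, 0.95]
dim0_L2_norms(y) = [0.84, 0.9]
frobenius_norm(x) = 0.02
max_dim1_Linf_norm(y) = 0.9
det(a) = 0.00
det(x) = 0.00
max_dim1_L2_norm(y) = 0.9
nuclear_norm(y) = 1.74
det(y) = 0.75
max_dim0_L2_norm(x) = 0.01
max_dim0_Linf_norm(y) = 0.9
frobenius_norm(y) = 1.23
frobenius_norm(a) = 0.02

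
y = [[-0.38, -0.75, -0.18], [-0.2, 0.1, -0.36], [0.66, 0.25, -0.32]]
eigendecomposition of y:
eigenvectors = [[-0.27+0.51j,(-0.27-0.51j),(-0.62+0j)],[0.13+0.27j,0.13-0.27j,0.73+0.00j],[0.76+0.00j,(0.76-0j),-0.30+0.00j]]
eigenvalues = [(-0.51+0.53j), (-0.51-0.53j), (0.42+0j)]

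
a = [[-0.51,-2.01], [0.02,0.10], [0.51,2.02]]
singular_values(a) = [2.94, 0.01]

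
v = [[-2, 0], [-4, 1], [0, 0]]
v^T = [[-2, -4, 0], [0, 1, 0]]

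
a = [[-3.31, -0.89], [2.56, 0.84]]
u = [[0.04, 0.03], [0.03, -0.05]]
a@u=[[-0.16, -0.05], [0.13, 0.03]]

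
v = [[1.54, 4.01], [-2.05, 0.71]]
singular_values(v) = [4.3, 2.17]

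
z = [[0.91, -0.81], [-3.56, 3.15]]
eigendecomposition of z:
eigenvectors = [[-0.66, 0.25],[-0.75, -0.97]]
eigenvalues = [-0.0, 4.06]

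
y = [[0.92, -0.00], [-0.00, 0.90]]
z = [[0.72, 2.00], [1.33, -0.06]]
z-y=[[-0.2, 2.00],[1.33, -0.96]]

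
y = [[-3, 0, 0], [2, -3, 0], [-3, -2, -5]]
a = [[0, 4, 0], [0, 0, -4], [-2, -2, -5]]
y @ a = [[0, -12, 0], [0, 8, 12], [10, -2, 33]]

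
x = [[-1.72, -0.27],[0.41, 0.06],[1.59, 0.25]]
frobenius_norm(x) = 2.41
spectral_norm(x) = 2.41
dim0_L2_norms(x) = [2.38, 0.37]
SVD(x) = [[-0.72,  -0.08], [0.17,  -0.98], [0.67,  0.17]] @ diag([2.4069859794762527, 0.004300535402128521]) @ [[0.99, 0.15], [-0.15, 0.99]]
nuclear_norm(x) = 2.41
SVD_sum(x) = [[-1.72,-0.27], [0.41,0.06], [1.59,0.25]] + [[0.0, -0.0], [0.00, -0.0], [-0.0, 0.00]]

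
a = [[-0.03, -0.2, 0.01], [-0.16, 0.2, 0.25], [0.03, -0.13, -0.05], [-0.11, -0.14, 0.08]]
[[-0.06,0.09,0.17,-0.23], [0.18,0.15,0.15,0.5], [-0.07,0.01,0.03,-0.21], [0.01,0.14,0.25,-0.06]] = a@[[-0.46, -0.27, -1.03, -0.66],[0.39, -0.38, -0.68, 1.28],[0.13, 0.72, 0.49, 0.55]]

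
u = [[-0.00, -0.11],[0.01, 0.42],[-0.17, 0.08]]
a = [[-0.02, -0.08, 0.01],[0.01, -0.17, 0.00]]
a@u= [[-0.0,  -0.03], [-0.0,  -0.07]]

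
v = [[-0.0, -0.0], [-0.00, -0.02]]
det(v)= 0.000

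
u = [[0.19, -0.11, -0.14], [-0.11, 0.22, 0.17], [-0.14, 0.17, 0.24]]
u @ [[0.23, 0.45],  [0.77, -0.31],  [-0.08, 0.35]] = [[-0.03, 0.07], [0.13, -0.06], [0.08, -0.03]]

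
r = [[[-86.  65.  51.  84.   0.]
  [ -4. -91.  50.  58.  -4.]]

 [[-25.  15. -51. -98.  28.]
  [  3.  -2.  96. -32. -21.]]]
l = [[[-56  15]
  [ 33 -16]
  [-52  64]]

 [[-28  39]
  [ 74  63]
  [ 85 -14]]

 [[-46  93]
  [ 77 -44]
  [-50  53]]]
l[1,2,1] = -14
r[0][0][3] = 84.0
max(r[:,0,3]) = 84.0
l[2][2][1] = 53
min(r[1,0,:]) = -98.0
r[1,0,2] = -51.0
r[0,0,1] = 65.0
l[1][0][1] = 39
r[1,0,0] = -25.0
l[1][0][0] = -28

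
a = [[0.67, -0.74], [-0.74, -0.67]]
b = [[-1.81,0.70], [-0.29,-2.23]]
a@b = [[-1.0, 2.12],[1.53, 0.98]]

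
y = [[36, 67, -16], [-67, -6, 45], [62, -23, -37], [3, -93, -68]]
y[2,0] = 62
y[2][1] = -23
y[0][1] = 67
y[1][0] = -67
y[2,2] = -37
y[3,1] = -93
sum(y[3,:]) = -158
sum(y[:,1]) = -55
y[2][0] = 62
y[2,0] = 62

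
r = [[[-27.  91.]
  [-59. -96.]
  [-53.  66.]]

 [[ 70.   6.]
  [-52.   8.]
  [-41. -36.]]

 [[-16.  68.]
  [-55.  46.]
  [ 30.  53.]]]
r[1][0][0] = 70.0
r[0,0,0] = -27.0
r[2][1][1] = 46.0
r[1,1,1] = 8.0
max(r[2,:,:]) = 68.0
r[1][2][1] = -36.0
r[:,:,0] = [[-27.0, -59.0, -53.0], [70.0, -52.0, -41.0], [-16.0, -55.0, 30.0]]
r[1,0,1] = 6.0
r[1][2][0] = -41.0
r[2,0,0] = -16.0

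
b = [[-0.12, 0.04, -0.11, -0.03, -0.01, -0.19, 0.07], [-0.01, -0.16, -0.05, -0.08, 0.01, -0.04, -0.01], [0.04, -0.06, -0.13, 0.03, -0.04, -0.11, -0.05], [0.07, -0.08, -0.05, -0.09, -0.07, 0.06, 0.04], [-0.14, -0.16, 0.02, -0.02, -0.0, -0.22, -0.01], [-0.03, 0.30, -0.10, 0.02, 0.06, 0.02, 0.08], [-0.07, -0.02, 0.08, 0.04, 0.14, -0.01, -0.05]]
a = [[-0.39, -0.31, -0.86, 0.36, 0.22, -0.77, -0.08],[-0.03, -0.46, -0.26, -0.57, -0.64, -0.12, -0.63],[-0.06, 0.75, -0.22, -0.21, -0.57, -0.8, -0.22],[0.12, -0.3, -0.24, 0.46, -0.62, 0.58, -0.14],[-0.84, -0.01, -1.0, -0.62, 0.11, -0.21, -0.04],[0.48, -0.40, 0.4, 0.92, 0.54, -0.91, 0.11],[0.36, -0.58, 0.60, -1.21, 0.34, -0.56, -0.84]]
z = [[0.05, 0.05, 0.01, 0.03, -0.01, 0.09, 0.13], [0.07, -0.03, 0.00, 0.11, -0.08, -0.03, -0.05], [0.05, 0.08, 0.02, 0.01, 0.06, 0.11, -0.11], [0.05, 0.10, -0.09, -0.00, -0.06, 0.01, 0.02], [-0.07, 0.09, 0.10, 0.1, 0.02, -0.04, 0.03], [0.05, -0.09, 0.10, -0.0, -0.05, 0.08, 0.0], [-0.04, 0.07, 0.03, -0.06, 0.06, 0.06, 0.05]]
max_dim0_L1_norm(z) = 0.51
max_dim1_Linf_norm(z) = 0.13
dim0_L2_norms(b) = [0.22, 0.39, 0.23, 0.14, 0.17, 0.32, 0.13]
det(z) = -0.00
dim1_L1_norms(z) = [0.37, 0.37, 0.44, 0.33, 0.45, 0.37, 0.37]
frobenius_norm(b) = 0.65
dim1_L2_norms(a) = [1.33, 1.19, 1.29, 1.06, 1.47, 1.59, 1.85]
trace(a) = -2.25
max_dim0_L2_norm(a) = 1.85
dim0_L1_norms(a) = [2.28, 2.81, 3.58, 4.35, 3.04, 3.95, 2.06]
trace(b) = -0.53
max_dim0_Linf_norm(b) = 0.3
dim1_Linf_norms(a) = [0.86, 0.64, 0.8, 0.62, 1.0, 0.92, 1.21]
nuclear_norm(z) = 1.06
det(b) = 0.00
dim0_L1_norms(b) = [0.48, 0.82, 0.54, 0.31, 0.33, 0.65, 0.31]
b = a @ z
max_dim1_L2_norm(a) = 1.85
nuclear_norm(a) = 8.29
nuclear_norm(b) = 1.32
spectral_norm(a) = 2.10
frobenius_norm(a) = 3.75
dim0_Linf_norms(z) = [0.07, 0.1, 0.1, 0.11, 0.08, 0.11, 0.13]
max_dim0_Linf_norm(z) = 0.13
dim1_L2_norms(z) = [0.18, 0.17, 0.19, 0.16, 0.19, 0.17, 0.14]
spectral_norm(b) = 0.44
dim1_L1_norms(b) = [0.57, 0.36, 0.46, 0.46, 0.57, 0.61, 0.41]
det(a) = -0.00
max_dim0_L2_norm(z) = 0.2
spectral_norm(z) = 0.24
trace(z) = 0.19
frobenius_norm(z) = 0.45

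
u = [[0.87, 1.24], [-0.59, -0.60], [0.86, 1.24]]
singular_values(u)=[2.29, 0.13]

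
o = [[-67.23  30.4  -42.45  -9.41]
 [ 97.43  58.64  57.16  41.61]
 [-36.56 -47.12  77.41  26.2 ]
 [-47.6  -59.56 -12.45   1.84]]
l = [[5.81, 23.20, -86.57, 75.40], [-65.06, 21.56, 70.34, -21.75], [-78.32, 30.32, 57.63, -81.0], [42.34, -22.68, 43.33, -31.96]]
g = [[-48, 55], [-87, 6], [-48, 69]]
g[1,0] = -87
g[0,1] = 55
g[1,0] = -87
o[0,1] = 30.4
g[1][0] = -87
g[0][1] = 55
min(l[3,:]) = -31.96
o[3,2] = -12.45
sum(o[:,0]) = -53.96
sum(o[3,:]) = -117.77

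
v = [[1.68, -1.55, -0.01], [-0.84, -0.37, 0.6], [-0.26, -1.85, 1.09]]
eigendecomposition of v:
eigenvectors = [[-0.94, 0.40, 0.37], [0.26, 0.43, 0.32], [-0.23, 0.81, 0.87]]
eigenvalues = [2.11, -0.01, 0.3]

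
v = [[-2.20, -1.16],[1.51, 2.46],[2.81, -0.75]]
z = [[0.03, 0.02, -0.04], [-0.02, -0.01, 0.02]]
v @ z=[[-0.04, -0.03, 0.06], [-0.00, 0.01, -0.01], [0.1, 0.06, -0.13]]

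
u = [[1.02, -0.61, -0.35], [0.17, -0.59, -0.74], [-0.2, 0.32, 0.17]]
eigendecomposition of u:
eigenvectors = [[(0.97+0j),(-0.31+0.02j),-0.31-0.02j], [(0.19+0j),-0.82+0.00j,-0.82-0.00j], [(-0.17+0j),(0.38+0.28j),0.38-0.28j]]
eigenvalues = [(0.96+0j), (-0.18+0.24j), (-0.18-0.24j)]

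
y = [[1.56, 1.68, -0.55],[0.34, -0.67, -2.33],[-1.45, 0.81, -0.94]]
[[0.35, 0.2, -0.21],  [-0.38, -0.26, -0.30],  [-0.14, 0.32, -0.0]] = y@[[0.10, -0.11, -0.08], [0.16, 0.23, -0.01], [0.13, 0.03, 0.12]]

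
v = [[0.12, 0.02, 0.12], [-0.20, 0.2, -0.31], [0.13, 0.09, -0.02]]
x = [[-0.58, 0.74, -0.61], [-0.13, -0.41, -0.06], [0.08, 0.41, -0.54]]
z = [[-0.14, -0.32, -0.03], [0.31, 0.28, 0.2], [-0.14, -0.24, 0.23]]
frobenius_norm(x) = 1.38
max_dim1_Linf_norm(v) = 0.31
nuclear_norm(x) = 2.04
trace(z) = 0.37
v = z @ x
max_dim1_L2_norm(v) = 0.42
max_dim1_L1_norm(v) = 0.71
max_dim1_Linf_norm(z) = 0.32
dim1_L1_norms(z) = [0.49, 0.79, 0.61]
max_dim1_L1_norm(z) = 0.79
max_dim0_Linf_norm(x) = 0.74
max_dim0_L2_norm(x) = 0.94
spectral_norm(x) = 1.27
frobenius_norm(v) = 0.48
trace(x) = -1.53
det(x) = -0.19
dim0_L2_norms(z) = [0.37, 0.49, 0.31]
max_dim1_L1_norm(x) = 1.93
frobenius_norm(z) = 0.68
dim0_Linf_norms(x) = [0.58, 0.74, 0.61]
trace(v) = 0.30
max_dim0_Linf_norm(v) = 0.31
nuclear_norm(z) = 1.00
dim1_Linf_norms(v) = [0.12, 0.31, 0.13]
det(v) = -0.00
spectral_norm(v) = 0.44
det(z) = 0.02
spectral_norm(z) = 0.60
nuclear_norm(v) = 0.67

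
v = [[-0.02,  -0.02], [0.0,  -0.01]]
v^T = [[-0.02, 0.00], [-0.02, -0.01]]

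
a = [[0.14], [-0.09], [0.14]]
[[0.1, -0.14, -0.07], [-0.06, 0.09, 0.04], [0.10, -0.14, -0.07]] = a@ [[0.72, -1.01, -0.48]]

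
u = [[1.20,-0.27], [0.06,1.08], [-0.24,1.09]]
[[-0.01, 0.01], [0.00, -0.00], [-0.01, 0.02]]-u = [[-1.21, 0.28], [-0.06, -1.08], [0.23, -1.07]]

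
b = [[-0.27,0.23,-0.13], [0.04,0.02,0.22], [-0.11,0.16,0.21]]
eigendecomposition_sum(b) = [[-0.27, 0.22, -0.15],[0.07, -0.06, 0.04],[-0.07, 0.06, -0.04]] + [[0.00,0.00,-0.00], [0.0,0.0,-0.00], [-0.00,-0.00,0.0]] + [[-0.0, 0.01, 0.02], [-0.03, 0.08, 0.18], [-0.04, 0.10, 0.25]]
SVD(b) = [[-0.92, -0.19, 0.34], [0.14, 0.65, 0.75], [-0.37, 0.73, -0.57]] @ diag([0.40433448016896495, 0.3337818234408158, 0.0018227690519820002]) @ [[0.73, -0.66, 0.18], [-0.01, 0.26, 0.97], [0.69, 0.7, -0.18]]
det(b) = -0.00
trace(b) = -0.04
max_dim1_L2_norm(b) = 0.38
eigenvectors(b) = [[0.94, -0.68, 0.05],  [-0.24, -0.71, 0.59],  [0.25, 0.18, 0.8]]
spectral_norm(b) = 0.40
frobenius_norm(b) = 0.52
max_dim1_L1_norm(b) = 0.63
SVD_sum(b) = [[-0.27, 0.25, -0.07], [0.04, -0.04, 0.01], [-0.11, 0.10, -0.03]] + [[0.0, -0.02, -0.06], [-0.0, 0.06, 0.21], [-0.0, 0.06, 0.24]] + [[0.0, 0.00, -0.00], [0.00, 0.0, -0.0], [-0.00, -0.0, 0.00]]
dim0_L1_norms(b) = [0.42, 0.41, 0.56]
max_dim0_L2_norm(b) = 0.33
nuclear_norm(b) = 0.74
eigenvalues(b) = [-0.36, 0.0, 0.32]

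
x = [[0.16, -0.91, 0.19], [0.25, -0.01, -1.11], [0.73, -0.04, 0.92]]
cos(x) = [[1.07, 0.04, -0.56], [0.37, 1.12, 0.41], [-0.34, 0.32, 0.59]]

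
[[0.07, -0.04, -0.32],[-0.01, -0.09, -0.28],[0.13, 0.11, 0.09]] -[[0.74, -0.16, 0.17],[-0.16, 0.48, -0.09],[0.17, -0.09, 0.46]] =[[-0.67, 0.12, -0.49],[0.15, -0.57, -0.19],[-0.04, 0.20, -0.37]]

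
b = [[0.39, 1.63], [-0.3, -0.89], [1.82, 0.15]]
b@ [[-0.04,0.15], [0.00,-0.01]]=[[-0.02, 0.04], [0.01, -0.04], [-0.07, 0.27]]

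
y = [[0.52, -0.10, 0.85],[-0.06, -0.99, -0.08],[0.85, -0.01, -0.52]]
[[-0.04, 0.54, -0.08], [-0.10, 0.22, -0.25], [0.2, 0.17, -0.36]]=y @ [[0.16, 0.41, -0.33], [0.10, -0.28, 0.26], [-0.13, 0.35, 0.14]]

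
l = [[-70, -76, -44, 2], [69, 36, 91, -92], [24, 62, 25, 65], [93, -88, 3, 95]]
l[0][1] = -76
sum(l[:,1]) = -66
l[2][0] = 24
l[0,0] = -70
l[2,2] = 25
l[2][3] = 65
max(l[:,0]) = 93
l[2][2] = 25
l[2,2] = 25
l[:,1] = [-76, 36, 62, -88]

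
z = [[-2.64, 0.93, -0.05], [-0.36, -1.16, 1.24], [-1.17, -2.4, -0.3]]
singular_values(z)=[3.01, 2.73, 1.24]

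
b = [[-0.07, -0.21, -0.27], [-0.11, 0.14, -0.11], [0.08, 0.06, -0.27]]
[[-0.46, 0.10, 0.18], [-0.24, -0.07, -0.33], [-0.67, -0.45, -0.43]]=b @ [[-0.57, -1.67, -0.52], [-0.46, -1.12, -1.96], [2.20, 0.92, 1.01]]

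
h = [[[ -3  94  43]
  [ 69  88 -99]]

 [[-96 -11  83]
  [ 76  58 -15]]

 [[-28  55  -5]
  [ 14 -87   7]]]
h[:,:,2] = [[43, -99], [83, -15], [-5, 7]]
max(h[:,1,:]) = 88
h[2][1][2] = 7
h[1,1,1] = 58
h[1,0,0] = -96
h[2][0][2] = -5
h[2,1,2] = 7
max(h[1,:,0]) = 76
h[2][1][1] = -87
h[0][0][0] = -3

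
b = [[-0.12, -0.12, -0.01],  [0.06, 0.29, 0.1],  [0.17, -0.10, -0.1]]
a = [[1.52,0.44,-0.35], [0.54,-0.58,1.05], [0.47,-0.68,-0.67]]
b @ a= [[-0.25, 0.02, -0.08], [0.29, -0.21, 0.22], [0.16, 0.2, -0.1]]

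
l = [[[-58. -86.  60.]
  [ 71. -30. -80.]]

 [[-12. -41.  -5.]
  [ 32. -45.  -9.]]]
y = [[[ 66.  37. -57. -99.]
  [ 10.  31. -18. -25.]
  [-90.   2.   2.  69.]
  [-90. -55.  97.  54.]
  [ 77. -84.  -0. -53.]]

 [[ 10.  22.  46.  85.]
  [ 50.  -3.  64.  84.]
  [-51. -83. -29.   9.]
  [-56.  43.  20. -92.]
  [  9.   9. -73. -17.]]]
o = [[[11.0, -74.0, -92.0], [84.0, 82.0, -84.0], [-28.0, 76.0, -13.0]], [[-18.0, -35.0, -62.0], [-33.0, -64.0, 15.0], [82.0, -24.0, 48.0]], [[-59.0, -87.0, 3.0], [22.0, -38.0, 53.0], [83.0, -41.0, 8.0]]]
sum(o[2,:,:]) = -56.0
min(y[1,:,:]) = -92.0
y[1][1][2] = 64.0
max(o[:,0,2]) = 3.0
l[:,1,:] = [[71.0, -30.0, -80.0], [32.0, -45.0, -9.0]]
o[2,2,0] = 83.0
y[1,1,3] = 84.0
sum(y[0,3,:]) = 6.0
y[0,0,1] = 37.0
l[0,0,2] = 60.0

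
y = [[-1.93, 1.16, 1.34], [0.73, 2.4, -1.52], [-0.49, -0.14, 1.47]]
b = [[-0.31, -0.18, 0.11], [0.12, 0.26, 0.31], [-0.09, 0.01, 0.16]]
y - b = [[-1.62, 1.34, 1.23],[0.61, 2.14, -1.83],[-0.40, -0.15, 1.31]]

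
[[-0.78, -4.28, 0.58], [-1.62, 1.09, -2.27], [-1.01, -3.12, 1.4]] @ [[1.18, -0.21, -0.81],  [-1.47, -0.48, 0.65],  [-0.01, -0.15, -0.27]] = [[5.37, 2.13, -2.31], [-3.49, 0.16, 2.63], [3.38, 1.50, -1.59]]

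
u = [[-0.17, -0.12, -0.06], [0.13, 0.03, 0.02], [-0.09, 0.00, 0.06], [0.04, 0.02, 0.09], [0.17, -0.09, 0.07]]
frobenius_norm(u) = 0.36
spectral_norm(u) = 0.31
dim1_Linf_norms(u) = [0.17, 0.13, 0.09, 0.09, 0.17]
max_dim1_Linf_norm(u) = 0.17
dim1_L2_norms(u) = [0.22, 0.13, 0.11, 0.1, 0.2]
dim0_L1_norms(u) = [0.6, 0.26, 0.3]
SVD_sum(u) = [[-0.18, -0.03, -0.06], [0.13, 0.02, 0.04], [-0.06, -0.01, -0.02], [0.06, 0.01, 0.02], [0.16, 0.02, 0.05]] + [[0.01, -0.09, 0.00],[-0.0, 0.01, -0.00],[-0.0, 0.01, -0.0],[-0.0, 0.01, -0.0],[0.02, -0.11, 0.00]] + [[0.00, 0.00, -0.00], [0.01, 0.0, -0.02], [-0.03, -0.00, 0.08], [-0.02, -0.00, 0.07], [-0.00, -0.00, 0.02]]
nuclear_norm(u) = 0.57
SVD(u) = [[-0.64, 0.62, 0.03], [0.43, -0.07, 0.18], [-0.22, -0.08, -0.74], [0.22, -0.08, -0.64], [0.55, 0.78, -0.14]] @ diag([0.3054614547877054, 0.14921118596831484, 0.11501878812136515]) @ [[0.94, 0.15, 0.30], [0.14, -0.99, 0.03], [0.3, 0.02, -0.95]]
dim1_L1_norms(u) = [0.35, 0.18, 0.15, 0.15, 0.33]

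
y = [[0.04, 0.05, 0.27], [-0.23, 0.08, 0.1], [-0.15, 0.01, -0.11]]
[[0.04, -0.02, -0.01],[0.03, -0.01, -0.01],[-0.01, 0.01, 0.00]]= y @ [[-0.07, 0.02, 0.01], [-0.09, 0.05, 0.00], [0.17, -0.08, -0.03]]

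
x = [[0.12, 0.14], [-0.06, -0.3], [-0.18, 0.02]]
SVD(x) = [[0.50, 0.29], [-0.85, 0.33], [-0.15, -0.90]] @ diag([0.35120488640247877, 0.19249708508707852]) @ [[0.39, 0.92], [0.92, -0.39]]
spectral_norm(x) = 0.35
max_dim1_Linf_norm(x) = 0.3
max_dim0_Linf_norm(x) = 0.3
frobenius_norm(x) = 0.40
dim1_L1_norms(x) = [0.26, 0.36, 0.2]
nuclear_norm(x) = 0.54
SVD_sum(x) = [[0.07, 0.16], [-0.12, -0.28], [-0.02, -0.05]] + [[0.05, -0.02], [0.06, -0.02], [-0.16, 0.07]]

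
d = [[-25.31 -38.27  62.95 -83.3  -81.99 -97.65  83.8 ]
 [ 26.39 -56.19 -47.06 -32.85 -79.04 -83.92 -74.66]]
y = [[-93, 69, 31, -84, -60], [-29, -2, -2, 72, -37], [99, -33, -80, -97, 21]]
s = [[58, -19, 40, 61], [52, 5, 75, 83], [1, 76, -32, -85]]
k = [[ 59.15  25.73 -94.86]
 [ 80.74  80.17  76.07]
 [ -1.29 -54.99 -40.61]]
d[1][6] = -74.66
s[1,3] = 83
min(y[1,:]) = -37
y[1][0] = -29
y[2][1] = -33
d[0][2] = 62.95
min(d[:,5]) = -97.65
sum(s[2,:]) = -40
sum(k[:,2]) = -59.400000000000006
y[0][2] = 31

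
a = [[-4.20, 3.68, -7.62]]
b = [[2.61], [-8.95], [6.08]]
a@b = [[-90.23]]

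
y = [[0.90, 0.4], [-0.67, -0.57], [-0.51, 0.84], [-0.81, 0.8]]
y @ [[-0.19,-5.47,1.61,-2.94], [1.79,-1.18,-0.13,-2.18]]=[[0.55, -5.40, 1.4, -3.52],[-0.89, 4.34, -1.0, 3.21],[1.6, 1.80, -0.93, -0.33],[1.59, 3.49, -1.41, 0.64]]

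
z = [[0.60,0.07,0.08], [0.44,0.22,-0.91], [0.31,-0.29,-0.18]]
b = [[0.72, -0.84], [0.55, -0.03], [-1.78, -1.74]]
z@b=[[0.33, -0.65],[2.06, 1.21],[0.38, 0.06]]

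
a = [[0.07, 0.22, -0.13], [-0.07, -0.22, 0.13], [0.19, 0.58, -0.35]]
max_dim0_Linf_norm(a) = 0.58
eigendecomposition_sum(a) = [[0.07, 0.22, -0.13], [-0.07, -0.22, 0.13], [0.19, 0.58, -0.35]] + [[-0.0, -0.0, -0.0],[-0.00, -0.0, -0.0],[-0.0, -0.00, -0.00]] + [[-0.00, 0.0, 0.00], [0.0, -0.0, -0.00], [0.00, -0.0, -0.0]]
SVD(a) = [[-0.33, 0.62, -0.71], [0.33, -0.62, -0.71], [-0.88, -0.47, 0.00]] @ diag([0.7971118386690634, 0.0035660417306767576, 2.814441568364379e-17]) @ [[-0.27, -0.83, 0.50], [-0.54, 0.56, 0.63], [-0.8, -0.1, -0.6]]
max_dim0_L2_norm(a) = 0.66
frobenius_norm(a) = 0.80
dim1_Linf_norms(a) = [0.22, 0.22, 0.58]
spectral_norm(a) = 0.80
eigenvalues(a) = [-0.5, -0.0, -0.0]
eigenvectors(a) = [[0.33, -0.8, -0.55], [-0.33, -0.1, 0.55], [0.88, -0.60, 0.62]]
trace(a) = -0.50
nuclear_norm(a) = 0.80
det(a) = -0.00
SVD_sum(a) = [[0.07, 0.22, -0.13],[-0.07, -0.22, 0.13],[0.19, 0.58, -0.35]] + [[-0.0, 0.0, 0.0], [0.0, -0.00, -0.00], [0.00, -0.00, -0.0]] + [[0.0, 0.0, 0.0], [0.00, 0.00, 0.0], [-0.00, -0.00, -0.0]]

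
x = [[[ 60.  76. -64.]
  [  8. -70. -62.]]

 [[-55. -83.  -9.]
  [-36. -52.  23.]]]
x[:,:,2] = [[-64.0, -62.0], [-9.0, 23.0]]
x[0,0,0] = 60.0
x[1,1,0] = -36.0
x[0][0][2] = -64.0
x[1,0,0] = -55.0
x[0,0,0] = 60.0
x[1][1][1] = -52.0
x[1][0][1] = -83.0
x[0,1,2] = -62.0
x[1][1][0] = -36.0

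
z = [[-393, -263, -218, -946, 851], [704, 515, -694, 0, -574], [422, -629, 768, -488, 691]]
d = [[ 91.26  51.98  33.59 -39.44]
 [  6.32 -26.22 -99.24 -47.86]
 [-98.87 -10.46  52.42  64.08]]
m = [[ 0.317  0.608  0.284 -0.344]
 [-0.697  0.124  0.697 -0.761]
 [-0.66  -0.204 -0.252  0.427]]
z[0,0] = -393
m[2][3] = 0.427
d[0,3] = -39.44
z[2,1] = -629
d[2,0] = -98.87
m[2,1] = -0.204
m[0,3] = -0.344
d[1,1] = -26.22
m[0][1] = 0.608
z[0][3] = -946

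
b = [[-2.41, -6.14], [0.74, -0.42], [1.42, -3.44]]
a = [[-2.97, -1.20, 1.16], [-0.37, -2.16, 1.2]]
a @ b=[[7.92,14.75], [1.00,-0.95]]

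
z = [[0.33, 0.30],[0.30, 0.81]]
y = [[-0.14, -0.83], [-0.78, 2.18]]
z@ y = [[-0.28, 0.38], [-0.67, 1.52]]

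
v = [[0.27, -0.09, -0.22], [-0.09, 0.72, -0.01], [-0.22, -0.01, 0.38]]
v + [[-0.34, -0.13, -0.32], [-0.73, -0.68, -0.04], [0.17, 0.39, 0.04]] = [[-0.07, -0.22, -0.54], [-0.82, 0.04, -0.05], [-0.05, 0.38, 0.42]]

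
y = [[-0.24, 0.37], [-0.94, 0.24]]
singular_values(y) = [1.03, 0.28]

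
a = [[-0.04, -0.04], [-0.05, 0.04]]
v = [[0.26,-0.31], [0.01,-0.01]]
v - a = [[0.3, -0.27], [0.06, -0.05]]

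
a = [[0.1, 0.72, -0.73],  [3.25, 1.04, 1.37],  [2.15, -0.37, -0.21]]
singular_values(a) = [4.1, 1.22, 1.03]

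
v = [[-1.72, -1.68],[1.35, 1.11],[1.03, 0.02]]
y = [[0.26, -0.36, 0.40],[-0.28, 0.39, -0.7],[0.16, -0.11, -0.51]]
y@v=[[-0.52, -0.83],  [0.29, 0.89],  [-0.95, -0.4]]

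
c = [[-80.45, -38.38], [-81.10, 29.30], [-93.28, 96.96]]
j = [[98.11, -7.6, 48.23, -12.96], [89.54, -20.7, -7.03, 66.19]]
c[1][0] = -81.1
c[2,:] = [-93.28, 96.96]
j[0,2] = 48.23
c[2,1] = 96.96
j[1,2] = -7.03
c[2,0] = -93.28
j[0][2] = 48.23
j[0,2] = 48.23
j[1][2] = -7.03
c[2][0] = -93.28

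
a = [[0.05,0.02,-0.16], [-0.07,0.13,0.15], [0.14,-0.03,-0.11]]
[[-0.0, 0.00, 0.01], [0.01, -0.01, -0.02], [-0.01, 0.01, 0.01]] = a @ [[-0.1, 0.03, -0.02], [0.01, -0.02, -0.1], [0.00, -0.01, -0.06]]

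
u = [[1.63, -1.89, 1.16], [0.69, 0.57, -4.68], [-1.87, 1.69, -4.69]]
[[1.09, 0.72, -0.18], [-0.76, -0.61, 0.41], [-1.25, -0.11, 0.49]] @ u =[[2.61,-1.95,-1.26], [-2.43,1.78,0.05], [-3.03,3.13,-3.23]]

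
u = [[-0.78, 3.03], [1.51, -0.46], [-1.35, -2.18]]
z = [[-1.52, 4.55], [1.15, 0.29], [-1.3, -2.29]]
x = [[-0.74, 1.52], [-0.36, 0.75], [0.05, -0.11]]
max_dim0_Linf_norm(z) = 4.55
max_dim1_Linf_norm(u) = 3.03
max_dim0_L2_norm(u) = 3.76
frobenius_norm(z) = 5.60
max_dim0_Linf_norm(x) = 1.52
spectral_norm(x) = 1.89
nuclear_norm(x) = 1.89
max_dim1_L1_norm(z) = 6.07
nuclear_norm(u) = 5.93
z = x + u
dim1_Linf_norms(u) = [3.03, 1.51, 2.18]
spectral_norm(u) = 3.76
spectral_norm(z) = 5.16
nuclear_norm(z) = 7.33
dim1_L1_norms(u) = [3.81, 1.97, 3.53]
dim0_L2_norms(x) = [0.82, 1.7]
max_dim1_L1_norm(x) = 2.26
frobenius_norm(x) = 1.89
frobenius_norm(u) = 4.34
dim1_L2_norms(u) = [3.13, 1.58, 2.56]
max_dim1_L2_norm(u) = 3.13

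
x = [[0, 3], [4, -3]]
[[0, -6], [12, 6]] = x @ [[3, 0], [0, -2]]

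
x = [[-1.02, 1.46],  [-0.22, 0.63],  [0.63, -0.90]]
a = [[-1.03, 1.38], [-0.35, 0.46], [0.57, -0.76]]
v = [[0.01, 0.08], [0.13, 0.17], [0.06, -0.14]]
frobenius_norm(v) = 0.27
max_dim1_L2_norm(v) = 0.21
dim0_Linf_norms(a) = [1.03, 1.38]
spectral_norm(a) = 2.05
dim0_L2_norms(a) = [1.23, 1.64]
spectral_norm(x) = 2.19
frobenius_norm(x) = 2.20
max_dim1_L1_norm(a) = 2.41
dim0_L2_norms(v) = [0.14, 0.23]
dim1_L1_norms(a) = [2.41, 0.81, 1.33]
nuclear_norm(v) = 0.37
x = a + v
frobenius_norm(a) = 2.05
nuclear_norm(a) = 2.06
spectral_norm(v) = 0.25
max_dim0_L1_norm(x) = 2.99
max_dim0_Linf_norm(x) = 1.46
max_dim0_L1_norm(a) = 2.6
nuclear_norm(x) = 2.36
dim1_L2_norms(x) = [1.78, 0.67, 1.1]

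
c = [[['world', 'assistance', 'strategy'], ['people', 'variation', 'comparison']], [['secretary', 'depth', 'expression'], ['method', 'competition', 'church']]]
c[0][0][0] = 'world'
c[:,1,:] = [['people', 'variation', 'comparison'], ['method', 'competition', 'church']]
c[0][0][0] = 'world'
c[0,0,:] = ['world', 'assistance', 'strategy']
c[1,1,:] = ['method', 'competition', 'church']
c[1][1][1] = 'competition'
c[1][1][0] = 'method'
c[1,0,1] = 'depth'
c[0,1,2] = 'comparison'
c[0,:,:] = [['world', 'assistance', 'strategy'], ['people', 'variation', 'comparison']]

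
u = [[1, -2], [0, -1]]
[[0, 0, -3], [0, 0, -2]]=u @ [[0, 0, 1], [0, 0, 2]]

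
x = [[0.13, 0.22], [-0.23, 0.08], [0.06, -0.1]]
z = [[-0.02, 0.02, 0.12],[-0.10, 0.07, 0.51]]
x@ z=[[-0.02, 0.02, 0.13], [-0.00, 0.00, 0.01], [0.01, -0.01, -0.04]]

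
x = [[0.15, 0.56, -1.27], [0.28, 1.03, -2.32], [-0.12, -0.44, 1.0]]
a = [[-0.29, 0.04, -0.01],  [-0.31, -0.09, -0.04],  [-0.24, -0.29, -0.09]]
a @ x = [[-0.03,-0.12,0.27], [-0.07,-0.25,0.56], [-0.11,-0.39,0.89]]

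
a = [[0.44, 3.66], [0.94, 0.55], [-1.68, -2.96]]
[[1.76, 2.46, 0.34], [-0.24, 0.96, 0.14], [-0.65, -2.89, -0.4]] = a @ [[-0.58, 0.68, 0.10], [0.55, 0.59, 0.08]]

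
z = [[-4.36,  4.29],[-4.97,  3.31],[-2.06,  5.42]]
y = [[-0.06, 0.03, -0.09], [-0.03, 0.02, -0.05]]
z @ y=[[0.13, -0.04, 0.18], [0.20, -0.08, 0.28], [-0.04, 0.05, -0.09]]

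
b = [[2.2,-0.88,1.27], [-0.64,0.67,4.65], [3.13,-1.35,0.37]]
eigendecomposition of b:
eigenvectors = [[(-0.34-0.2j), -0.34+0.20j, (-0.4+0j)], [-0.85+0.00j, -0.85-0.00j, (-0.91+0j)], [(-0.23-0.27j), (-0.23+0.27j), (0.09+0j)]]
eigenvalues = [(1.65+1.32j), (1.65-1.32j), (-0.05+0j)]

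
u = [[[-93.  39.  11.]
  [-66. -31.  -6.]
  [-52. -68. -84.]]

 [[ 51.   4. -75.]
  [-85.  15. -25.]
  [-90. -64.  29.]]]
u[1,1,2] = -25.0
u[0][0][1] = 39.0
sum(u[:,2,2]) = -55.0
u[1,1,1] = 15.0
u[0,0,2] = 11.0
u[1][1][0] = -85.0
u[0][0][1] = 39.0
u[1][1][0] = -85.0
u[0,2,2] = -84.0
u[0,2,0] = -52.0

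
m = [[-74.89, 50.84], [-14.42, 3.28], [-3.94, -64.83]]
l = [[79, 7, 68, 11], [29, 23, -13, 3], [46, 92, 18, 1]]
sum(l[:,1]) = 122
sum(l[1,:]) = 42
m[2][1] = -64.83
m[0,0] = -74.89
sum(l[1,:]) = 42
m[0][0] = -74.89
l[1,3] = 3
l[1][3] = 3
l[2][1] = 92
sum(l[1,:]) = 42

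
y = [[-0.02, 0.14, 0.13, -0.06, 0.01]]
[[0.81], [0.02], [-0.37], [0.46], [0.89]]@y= [[-0.02,0.11,0.11,-0.05,0.01],[-0.0,0.0,0.0,-0.00,0.0],[0.01,-0.05,-0.05,0.02,-0.00],[-0.01,0.06,0.06,-0.03,0.00],[-0.02,0.12,0.12,-0.05,0.01]]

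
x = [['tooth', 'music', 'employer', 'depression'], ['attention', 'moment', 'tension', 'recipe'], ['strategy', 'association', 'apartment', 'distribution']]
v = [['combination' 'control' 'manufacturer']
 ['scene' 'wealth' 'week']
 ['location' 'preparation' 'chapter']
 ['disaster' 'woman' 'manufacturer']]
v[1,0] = 'scene'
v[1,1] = 'wealth'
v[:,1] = ['control', 'wealth', 'preparation', 'woman']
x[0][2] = 'employer'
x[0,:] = ['tooth', 'music', 'employer', 'depression']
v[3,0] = 'disaster'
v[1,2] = 'week'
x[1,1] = 'moment'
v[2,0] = 'location'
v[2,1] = 'preparation'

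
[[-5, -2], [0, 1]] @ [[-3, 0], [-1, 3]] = [[17, -6], [-1, 3]]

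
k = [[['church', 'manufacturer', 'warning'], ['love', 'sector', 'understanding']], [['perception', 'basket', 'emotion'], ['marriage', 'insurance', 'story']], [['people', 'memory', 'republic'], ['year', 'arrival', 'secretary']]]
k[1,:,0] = ['perception', 'marriage']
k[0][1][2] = 'understanding'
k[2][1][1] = 'arrival'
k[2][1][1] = 'arrival'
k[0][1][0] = 'love'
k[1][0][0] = 'perception'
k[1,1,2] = 'story'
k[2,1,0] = 'year'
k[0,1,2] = 'understanding'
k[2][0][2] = 'republic'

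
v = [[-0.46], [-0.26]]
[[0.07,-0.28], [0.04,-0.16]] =v @ [[-0.15, 0.61]]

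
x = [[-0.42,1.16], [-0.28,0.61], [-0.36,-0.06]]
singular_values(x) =[1.41, 0.36]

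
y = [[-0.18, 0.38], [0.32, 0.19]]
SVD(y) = [[0.95, 0.32],[0.32, -0.95]] @ diag([0.4262988969878425, 0.3654712716848602]) @ [[-0.16, 0.99], [-0.99, -0.16]]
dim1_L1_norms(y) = [0.56, 0.51]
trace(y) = 0.01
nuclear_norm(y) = 0.79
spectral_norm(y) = 0.43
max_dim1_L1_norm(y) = 0.56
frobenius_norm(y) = 0.56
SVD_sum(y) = [[-0.06, 0.4], [-0.02, 0.13]] + [[-0.12, -0.02], [0.34, 0.06]]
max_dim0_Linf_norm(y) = 0.38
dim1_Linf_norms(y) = [0.38, 0.32]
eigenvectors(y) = [[-0.88, -0.55], [0.48, -0.84]]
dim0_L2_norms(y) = [0.37, 0.42]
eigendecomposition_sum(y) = [[-0.29, 0.19], [0.16, -0.10]] + [[0.11, 0.19],  [0.16, 0.29]]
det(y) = -0.16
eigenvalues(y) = [-0.39, 0.4]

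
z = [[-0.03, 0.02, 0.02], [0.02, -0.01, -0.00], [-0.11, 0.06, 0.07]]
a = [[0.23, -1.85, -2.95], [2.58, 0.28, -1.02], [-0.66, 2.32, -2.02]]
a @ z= [[0.28, -0.15, -0.20], [0.04, -0.01, -0.02], [0.29, -0.16, -0.15]]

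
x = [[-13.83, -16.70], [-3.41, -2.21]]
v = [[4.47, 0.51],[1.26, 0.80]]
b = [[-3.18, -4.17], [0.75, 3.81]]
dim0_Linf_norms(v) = [4.47, 0.8]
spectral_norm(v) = 4.70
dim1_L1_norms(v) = [4.98, 2.06]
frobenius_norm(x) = 22.06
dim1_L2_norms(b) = [5.24, 3.88]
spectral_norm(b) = 6.37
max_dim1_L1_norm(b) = 7.35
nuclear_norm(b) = 7.78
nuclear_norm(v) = 5.32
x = v @ b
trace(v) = 5.27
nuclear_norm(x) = 23.23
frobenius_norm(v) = 4.74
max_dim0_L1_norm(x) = 18.91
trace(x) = -16.04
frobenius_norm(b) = 6.53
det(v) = 2.93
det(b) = -8.99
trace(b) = 0.63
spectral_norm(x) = 22.03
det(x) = -26.38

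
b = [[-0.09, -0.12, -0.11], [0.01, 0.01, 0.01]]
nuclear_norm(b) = 0.19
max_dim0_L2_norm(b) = 0.12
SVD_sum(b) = [[-0.09,  -0.12,  -0.11],[0.01,  0.01,  0.01]] + [[0.0, -0.00, -0.00], [0.00, -0.0, -0.0]]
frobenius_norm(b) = 0.19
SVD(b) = [[-1.00, 0.09], [0.09, 1.0]] @ diag([0.1868046789496778, 0.0020029784092195483]) @ [[0.48, 0.64, 0.59], [0.83, -0.55, -0.09]]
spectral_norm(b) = 0.19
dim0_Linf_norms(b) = [0.09, 0.12, 0.11]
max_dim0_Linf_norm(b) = 0.12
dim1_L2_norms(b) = [0.19, 0.02]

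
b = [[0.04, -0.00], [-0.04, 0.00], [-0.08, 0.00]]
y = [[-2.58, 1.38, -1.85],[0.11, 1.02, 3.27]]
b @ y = [[-0.10, 0.06, -0.07], [0.1, -0.06, 0.07], [0.21, -0.11, 0.15]]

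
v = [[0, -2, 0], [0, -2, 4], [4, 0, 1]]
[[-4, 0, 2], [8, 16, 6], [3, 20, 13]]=v @ [[0, 4, 3], [2, 0, -1], [3, 4, 1]]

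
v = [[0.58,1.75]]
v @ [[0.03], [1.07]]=[[1.89]]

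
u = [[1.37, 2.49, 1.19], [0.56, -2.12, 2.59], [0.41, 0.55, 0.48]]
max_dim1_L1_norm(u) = 5.27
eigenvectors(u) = [[-0.93, -0.87, 0.5], [-0.27, 0.28, -0.86], [-0.27, 0.42, 0.08]]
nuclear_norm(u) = 6.58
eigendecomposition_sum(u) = [[1.45, 1.07, 2.31], [0.42, 0.31, 0.67], [0.42, 0.31, 0.67]] + [[-0.0, -0.0, 0.01], [0.00, 0.00, -0.00], [0.00, 0.00, -0.00]] + [[-0.08, 1.42, -1.12], [0.14, -2.43, 1.93], [-0.01, 0.24, -0.19]]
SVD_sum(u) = [[0.13, 1.59, -0.80], [-0.22, -2.68, 1.35], [0.02, 0.27, -0.14]] + [[1.24, 0.9, 1.99],[0.78, 0.56, 1.24],[0.39, 0.28, 0.62]] + [[-0.0,0.00,0.0], [-0.00,0.0,0.00], [0.00,-0.00,-0.00]]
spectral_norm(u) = 3.51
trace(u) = -0.27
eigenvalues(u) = [2.43, -0.0, -2.7]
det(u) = 0.03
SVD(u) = [[0.51, 0.82, -0.26], [-0.86, 0.51, -0.06], [0.09, 0.25, 0.96]] @ diag([3.5117284658230754, 3.062344754451461, 0.002790557566850063]) @ [[0.07, 0.89, -0.45], [0.49, 0.36, 0.79], [0.87, -0.28, -0.42]]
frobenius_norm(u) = 4.66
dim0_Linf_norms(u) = [1.37, 2.49, 2.59]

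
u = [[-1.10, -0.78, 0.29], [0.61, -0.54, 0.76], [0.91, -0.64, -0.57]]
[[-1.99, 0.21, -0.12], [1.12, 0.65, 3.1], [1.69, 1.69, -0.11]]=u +[[-0.89, 0.99, -0.41], [0.51, 1.19, 2.34], [0.78, 2.33, 0.46]]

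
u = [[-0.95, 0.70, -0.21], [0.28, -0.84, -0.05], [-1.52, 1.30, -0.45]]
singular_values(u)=[2.49, 0.49, 0.07]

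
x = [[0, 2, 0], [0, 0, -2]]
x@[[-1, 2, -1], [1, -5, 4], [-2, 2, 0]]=[[2, -10, 8], [4, -4, 0]]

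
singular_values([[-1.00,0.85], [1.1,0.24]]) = [1.56, 0.76]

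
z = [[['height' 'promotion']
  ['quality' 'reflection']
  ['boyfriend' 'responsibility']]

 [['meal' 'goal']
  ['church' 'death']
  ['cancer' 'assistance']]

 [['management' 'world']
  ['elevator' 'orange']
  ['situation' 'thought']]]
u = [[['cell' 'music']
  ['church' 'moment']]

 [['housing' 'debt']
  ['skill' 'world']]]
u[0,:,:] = [['cell', 'music'], ['church', 'moment']]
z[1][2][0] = 'cancer'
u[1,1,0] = 'skill'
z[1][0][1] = 'goal'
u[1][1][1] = 'world'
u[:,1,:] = [['church', 'moment'], ['skill', 'world']]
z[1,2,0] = 'cancer'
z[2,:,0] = ['management', 'elevator', 'situation']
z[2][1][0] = 'elevator'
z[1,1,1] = 'death'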